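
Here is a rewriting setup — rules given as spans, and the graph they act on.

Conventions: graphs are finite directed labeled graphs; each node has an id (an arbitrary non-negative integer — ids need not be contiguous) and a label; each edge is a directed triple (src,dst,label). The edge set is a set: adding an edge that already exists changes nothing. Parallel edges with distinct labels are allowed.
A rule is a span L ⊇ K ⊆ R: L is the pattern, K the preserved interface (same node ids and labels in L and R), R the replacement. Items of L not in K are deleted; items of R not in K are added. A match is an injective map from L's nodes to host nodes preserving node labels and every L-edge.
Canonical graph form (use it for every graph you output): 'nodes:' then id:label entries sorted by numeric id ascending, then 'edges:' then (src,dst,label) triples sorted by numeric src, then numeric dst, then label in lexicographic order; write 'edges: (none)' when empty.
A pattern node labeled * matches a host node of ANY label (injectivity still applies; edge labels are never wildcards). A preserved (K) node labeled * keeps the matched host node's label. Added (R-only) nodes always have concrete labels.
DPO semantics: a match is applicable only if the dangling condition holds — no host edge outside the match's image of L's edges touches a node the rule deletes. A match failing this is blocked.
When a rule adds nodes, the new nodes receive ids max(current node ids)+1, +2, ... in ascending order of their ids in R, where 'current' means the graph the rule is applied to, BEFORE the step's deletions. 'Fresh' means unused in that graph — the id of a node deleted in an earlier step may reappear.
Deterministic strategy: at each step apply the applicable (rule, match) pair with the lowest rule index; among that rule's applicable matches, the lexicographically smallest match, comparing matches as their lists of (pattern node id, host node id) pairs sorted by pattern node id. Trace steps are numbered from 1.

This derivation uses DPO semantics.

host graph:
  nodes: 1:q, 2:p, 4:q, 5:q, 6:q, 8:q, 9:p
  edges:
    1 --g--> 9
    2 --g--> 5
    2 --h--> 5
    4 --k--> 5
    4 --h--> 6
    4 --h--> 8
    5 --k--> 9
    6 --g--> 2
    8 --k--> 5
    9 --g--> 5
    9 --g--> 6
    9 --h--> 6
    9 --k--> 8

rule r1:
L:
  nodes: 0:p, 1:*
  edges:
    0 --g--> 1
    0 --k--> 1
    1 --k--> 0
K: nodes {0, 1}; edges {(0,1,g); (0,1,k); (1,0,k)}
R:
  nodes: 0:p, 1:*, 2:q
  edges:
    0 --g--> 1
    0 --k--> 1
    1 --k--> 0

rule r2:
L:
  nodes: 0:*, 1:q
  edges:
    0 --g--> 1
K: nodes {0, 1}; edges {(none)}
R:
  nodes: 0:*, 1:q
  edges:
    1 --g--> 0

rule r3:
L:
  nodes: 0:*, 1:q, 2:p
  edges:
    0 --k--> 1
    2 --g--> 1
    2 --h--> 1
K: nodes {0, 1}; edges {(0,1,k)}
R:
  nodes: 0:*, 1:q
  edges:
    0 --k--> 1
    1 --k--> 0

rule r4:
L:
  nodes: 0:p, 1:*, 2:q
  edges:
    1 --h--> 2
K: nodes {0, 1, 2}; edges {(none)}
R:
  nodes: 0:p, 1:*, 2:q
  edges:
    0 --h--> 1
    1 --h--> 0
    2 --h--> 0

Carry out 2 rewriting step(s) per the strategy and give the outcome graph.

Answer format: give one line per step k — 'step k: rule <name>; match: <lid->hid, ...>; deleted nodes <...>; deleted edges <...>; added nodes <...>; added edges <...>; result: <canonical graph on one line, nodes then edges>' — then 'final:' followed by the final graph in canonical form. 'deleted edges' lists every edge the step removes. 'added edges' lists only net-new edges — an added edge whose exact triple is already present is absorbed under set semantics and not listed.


step 1: rule r2; match: 0->2, 1->5; deleted nodes (none); deleted edges (2,5,g); added nodes (none); added edges (5,2,g); result: nodes: 1:q, 2:p, 4:q, 5:q, 6:q, 8:q, 9:p edges: (1,9,g); (2,5,h); (4,5,k); (4,6,h); (4,8,h); (5,2,g); (5,9,k); (6,2,g); (8,5,k); (9,5,g); (9,6,g); (9,6,h); (9,8,k)
step 2: rule r2; match: 0->9, 1->5; deleted nodes (none); deleted edges (9,5,g); added nodes (none); added edges (5,9,g); result: nodes: 1:q, 2:p, 4:q, 5:q, 6:q, 8:q, 9:p edges: (1,9,g); (2,5,h); (4,5,k); (4,6,h); (4,8,h); (5,2,g); (5,9,g); (5,9,k); (6,2,g); (8,5,k); (9,6,g); (9,6,h); (9,8,k)
final:
nodes: 1:q, 2:p, 4:q, 5:q, 6:q, 8:q, 9:p
edges: (1,9,g); (2,5,h); (4,5,k); (4,6,h); (4,8,h); (5,2,g); (5,9,g); (5,9,k); (6,2,g); (8,5,k); (9,6,g); (9,6,h); (9,8,k)


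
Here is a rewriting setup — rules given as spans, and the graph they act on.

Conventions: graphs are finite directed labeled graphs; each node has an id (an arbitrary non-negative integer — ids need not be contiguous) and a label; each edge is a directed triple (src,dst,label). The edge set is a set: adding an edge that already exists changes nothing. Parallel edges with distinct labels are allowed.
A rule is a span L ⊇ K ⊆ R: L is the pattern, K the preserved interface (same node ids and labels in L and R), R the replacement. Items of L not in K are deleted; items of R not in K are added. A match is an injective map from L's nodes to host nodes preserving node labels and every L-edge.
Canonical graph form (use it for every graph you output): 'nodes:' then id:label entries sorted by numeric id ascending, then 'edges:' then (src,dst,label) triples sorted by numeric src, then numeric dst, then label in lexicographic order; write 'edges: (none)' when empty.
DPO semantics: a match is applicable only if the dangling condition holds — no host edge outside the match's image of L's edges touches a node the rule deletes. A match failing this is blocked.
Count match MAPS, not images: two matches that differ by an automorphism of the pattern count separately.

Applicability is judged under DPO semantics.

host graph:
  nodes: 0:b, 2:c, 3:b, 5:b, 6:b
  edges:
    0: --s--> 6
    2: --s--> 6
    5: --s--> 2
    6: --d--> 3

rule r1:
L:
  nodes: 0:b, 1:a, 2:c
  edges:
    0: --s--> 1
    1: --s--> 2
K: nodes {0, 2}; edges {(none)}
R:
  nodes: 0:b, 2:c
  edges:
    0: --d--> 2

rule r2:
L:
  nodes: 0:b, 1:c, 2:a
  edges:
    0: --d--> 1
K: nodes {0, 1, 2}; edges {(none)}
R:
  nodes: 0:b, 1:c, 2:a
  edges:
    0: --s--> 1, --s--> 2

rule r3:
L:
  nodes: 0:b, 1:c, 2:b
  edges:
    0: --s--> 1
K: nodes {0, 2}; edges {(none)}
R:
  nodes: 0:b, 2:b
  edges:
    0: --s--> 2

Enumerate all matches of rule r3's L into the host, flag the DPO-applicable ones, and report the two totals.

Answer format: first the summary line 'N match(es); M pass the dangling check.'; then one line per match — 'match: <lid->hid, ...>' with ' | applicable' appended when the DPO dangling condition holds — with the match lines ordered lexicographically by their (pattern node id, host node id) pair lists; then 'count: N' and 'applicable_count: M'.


3 match(es); 0 pass the dangling check.
match: 0->5, 1->2, 2->0
match: 0->5, 1->2, 2->3
match: 0->5, 1->2, 2->6
count: 3
applicable_count: 0


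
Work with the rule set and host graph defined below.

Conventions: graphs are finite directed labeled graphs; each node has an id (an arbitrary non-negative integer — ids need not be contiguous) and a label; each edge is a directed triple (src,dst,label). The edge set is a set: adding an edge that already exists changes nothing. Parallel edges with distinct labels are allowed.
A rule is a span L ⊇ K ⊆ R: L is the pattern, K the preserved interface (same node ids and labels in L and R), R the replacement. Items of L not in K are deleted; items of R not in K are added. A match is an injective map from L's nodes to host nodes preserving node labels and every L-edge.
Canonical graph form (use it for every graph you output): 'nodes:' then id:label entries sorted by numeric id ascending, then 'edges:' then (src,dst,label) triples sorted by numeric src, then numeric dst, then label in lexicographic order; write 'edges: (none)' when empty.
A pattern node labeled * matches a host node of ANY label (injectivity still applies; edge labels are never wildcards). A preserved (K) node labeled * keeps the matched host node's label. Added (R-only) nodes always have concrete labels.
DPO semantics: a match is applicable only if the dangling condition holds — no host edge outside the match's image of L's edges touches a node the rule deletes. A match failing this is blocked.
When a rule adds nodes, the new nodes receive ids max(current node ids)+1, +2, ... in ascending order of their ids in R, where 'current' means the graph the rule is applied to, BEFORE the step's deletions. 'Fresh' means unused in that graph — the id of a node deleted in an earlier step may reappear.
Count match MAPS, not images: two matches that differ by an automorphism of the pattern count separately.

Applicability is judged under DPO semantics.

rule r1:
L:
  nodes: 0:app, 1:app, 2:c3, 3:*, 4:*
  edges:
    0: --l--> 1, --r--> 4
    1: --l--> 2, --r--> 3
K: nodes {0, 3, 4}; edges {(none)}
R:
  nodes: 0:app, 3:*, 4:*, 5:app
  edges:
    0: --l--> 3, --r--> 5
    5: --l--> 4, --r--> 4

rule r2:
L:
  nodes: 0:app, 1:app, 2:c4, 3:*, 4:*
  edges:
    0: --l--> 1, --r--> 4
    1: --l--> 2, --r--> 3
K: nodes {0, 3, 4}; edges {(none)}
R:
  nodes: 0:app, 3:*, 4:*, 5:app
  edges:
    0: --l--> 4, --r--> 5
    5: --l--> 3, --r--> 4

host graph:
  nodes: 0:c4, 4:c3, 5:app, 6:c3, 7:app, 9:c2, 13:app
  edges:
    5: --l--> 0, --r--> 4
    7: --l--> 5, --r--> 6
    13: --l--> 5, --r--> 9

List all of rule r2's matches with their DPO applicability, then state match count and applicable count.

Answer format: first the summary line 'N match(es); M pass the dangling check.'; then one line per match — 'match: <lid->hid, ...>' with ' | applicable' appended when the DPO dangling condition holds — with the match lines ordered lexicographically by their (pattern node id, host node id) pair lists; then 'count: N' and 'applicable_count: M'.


2 match(es); 0 pass the dangling check.
match: 0->7, 1->5, 2->0, 3->4, 4->6
match: 0->13, 1->5, 2->0, 3->4, 4->9
count: 2
applicable_count: 0


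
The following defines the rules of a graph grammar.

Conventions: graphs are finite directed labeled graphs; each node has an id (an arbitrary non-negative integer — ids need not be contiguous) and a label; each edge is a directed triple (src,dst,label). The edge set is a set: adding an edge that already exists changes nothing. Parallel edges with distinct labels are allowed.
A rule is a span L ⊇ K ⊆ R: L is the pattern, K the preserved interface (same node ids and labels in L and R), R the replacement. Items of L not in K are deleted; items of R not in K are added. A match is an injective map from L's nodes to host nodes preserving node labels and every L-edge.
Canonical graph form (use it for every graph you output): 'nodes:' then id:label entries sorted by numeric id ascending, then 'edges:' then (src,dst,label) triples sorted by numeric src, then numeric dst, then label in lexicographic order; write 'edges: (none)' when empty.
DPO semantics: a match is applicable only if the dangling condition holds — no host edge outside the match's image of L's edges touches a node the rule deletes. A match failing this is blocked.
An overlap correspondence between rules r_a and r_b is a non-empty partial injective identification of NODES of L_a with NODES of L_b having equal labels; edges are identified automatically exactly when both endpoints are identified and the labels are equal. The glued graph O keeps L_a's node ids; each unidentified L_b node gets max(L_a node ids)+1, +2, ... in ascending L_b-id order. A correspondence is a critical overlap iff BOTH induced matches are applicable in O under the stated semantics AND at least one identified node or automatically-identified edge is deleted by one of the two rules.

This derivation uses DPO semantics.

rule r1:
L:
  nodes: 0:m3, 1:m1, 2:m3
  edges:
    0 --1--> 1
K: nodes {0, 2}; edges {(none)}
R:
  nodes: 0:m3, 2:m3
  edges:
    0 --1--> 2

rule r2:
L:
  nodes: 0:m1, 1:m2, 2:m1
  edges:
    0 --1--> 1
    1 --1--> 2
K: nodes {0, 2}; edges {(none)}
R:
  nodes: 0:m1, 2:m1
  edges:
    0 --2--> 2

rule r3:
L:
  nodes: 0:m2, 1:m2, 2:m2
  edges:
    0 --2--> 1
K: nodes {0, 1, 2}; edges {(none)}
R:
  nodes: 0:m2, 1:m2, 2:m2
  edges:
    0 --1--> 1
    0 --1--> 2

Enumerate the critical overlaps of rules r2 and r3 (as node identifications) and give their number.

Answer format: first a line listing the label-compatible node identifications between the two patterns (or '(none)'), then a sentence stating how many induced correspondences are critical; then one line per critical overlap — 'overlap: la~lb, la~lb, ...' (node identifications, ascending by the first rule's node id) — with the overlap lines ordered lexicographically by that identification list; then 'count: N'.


label-compatible node identifications between L(r2) and L(r3): 1~0, 1~1, 1~2
1 of the induced correspondences is a critical overlap of r2 and r3.
overlap: 1~2
count: 1


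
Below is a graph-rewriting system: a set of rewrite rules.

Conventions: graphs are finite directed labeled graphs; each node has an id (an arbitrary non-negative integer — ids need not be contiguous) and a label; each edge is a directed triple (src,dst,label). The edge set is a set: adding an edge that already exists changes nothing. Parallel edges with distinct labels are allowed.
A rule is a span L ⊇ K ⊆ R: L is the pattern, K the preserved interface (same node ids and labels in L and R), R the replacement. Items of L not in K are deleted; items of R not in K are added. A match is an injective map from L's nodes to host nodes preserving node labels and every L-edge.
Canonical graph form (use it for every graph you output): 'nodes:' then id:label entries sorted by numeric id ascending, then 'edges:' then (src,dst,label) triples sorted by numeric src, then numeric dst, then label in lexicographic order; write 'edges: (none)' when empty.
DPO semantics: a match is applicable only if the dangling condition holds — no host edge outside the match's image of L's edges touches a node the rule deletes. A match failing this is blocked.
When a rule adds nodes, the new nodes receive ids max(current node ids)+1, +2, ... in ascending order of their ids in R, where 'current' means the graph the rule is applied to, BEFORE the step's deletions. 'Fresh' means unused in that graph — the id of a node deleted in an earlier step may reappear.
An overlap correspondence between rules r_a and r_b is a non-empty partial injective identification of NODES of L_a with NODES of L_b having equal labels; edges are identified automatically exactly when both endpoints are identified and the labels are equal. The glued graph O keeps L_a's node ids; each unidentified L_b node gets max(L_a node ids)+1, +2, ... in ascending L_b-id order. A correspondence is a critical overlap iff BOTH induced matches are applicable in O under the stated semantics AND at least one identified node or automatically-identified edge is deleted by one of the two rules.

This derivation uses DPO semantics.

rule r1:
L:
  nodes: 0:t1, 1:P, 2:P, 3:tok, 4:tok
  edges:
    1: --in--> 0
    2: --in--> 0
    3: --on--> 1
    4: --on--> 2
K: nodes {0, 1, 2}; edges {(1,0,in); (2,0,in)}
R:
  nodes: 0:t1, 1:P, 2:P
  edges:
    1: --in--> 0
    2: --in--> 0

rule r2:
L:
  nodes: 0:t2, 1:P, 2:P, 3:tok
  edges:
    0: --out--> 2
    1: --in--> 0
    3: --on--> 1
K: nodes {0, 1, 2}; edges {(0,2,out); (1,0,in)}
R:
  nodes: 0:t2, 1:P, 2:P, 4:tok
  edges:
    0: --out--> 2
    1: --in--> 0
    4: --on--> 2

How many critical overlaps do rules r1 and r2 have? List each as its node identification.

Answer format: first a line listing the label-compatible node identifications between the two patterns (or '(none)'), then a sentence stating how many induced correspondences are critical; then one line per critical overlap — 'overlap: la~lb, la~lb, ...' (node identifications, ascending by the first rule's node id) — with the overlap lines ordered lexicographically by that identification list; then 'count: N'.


label-compatible node identifications between L(r1) and L(r2): 1~1, 1~2, 2~1, 2~2, 3~3, 4~3
4 of the induced correspondences are critical overlaps of r1 and r2.
overlap: 1~1, 2~2, 3~3
overlap: 1~1, 3~3
overlap: 1~2, 2~1, 4~3
overlap: 2~1, 4~3
count: 4


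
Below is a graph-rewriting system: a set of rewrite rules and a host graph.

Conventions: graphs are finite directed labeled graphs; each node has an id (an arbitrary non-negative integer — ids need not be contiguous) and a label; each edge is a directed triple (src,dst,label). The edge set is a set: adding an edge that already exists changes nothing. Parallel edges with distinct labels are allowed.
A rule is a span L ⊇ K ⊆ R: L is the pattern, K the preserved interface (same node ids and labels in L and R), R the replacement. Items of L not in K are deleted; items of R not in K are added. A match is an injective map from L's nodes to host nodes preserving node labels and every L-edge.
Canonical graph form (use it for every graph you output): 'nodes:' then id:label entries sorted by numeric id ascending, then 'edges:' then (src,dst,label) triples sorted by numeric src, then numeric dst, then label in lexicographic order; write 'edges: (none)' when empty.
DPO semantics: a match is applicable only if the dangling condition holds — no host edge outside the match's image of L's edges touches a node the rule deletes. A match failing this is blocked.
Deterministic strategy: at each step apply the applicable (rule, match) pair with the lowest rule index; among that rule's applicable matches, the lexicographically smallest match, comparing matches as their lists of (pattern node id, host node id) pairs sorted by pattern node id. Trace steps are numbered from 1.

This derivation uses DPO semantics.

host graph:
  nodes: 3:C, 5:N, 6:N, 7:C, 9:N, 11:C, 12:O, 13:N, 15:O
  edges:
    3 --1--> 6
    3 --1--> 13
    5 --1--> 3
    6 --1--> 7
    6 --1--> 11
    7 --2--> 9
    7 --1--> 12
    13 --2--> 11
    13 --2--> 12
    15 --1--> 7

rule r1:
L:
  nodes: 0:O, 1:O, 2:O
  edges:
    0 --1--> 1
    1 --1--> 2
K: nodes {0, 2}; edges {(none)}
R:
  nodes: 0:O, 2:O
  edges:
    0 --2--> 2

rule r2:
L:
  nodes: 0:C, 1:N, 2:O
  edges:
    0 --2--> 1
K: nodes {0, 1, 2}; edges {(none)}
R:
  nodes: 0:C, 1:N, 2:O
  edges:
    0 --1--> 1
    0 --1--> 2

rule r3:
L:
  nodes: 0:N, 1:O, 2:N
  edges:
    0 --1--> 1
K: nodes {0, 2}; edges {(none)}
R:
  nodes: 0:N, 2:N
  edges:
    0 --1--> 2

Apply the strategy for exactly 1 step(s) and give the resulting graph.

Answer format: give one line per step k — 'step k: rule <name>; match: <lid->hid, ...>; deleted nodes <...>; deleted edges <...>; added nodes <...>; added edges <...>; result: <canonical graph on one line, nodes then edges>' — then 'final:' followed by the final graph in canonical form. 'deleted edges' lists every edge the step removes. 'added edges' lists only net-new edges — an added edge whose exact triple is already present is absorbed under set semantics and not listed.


step 1: rule r2; match: 0->7, 1->9, 2->12; deleted nodes (none); deleted edges (7,9,2); added nodes (none); added edges (7,9,1); result: nodes: 3:C, 5:N, 6:N, 7:C, 9:N, 11:C, 12:O, 13:N, 15:O edges: (3,6,1); (3,13,1); (5,3,1); (6,7,1); (6,11,1); (7,9,1); (7,12,1); (13,11,2); (13,12,2); (15,7,1)
final:
nodes: 3:C, 5:N, 6:N, 7:C, 9:N, 11:C, 12:O, 13:N, 15:O
edges: (3,6,1); (3,13,1); (5,3,1); (6,7,1); (6,11,1); (7,9,1); (7,12,1); (13,11,2); (13,12,2); (15,7,1)


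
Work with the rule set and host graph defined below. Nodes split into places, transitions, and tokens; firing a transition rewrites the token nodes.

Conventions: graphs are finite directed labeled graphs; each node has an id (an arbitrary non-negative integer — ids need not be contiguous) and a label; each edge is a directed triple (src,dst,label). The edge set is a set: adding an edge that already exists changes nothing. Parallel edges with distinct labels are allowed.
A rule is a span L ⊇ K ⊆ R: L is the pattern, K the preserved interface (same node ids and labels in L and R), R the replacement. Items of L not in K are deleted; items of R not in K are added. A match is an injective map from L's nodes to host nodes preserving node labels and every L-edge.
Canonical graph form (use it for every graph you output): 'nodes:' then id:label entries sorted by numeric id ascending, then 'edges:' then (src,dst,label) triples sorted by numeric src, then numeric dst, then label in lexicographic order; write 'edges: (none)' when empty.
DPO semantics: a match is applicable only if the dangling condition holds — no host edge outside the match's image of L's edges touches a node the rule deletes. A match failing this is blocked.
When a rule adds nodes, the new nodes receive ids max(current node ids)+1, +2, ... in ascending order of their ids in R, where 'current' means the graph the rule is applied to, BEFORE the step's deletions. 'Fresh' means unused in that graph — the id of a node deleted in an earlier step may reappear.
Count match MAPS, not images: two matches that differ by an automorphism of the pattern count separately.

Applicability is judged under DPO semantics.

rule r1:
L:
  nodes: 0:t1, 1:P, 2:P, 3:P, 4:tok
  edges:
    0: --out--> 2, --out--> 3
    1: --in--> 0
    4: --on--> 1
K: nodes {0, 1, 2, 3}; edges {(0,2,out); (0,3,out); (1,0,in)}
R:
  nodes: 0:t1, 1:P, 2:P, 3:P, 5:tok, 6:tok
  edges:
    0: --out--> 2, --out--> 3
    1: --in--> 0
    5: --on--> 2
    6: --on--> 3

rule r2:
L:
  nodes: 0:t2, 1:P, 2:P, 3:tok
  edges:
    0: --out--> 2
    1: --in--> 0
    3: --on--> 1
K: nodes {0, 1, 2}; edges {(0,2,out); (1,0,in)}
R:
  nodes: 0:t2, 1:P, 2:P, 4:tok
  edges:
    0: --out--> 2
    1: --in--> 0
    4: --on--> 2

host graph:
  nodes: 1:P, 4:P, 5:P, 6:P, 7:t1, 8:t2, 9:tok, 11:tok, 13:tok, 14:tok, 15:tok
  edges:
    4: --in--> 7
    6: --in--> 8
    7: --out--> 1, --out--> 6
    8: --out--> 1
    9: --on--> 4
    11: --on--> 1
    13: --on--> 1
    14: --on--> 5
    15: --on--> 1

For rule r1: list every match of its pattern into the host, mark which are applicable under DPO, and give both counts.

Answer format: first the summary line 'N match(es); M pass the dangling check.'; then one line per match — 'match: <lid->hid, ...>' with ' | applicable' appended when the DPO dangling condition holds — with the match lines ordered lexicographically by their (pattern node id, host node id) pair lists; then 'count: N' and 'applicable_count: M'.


2 match(es); 2 pass the dangling check.
match: 0->7, 1->4, 2->1, 3->6, 4->9 | applicable
match: 0->7, 1->4, 2->6, 3->1, 4->9 | applicable
count: 2
applicable_count: 2


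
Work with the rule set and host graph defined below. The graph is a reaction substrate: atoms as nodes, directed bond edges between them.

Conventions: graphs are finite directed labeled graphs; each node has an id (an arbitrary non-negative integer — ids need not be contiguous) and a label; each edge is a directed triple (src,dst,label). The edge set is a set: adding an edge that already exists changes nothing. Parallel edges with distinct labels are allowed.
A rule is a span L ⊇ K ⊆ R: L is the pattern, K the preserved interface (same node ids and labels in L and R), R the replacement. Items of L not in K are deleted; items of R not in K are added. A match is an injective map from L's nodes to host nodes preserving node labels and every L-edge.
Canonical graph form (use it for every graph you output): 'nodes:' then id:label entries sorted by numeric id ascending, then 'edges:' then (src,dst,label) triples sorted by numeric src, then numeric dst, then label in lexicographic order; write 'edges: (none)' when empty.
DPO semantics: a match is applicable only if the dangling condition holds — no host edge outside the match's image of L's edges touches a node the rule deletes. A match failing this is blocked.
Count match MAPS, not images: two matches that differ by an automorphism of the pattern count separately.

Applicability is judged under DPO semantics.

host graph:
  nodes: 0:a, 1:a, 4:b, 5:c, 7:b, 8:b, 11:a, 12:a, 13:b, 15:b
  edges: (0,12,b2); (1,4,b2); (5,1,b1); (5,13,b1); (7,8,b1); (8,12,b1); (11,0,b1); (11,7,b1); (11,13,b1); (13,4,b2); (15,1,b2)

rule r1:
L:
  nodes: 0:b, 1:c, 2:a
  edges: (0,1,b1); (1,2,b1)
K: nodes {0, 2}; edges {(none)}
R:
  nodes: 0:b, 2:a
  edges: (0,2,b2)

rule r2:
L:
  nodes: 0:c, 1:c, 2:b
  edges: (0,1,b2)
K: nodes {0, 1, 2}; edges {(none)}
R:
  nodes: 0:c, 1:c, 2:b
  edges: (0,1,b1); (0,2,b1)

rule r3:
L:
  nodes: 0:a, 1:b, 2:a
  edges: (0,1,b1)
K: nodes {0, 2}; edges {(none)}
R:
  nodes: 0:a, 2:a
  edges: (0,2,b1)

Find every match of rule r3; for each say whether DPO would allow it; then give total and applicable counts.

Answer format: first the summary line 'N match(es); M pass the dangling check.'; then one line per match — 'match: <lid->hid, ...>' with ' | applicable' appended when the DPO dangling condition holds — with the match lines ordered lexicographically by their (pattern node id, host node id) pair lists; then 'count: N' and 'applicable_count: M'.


6 match(es); 0 pass the dangling check.
match: 0->11, 1->7, 2->0
match: 0->11, 1->7, 2->1
match: 0->11, 1->7, 2->12
match: 0->11, 1->13, 2->0
match: 0->11, 1->13, 2->1
match: 0->11, 1->13, 2->12
count: 6
applicable_count: 0


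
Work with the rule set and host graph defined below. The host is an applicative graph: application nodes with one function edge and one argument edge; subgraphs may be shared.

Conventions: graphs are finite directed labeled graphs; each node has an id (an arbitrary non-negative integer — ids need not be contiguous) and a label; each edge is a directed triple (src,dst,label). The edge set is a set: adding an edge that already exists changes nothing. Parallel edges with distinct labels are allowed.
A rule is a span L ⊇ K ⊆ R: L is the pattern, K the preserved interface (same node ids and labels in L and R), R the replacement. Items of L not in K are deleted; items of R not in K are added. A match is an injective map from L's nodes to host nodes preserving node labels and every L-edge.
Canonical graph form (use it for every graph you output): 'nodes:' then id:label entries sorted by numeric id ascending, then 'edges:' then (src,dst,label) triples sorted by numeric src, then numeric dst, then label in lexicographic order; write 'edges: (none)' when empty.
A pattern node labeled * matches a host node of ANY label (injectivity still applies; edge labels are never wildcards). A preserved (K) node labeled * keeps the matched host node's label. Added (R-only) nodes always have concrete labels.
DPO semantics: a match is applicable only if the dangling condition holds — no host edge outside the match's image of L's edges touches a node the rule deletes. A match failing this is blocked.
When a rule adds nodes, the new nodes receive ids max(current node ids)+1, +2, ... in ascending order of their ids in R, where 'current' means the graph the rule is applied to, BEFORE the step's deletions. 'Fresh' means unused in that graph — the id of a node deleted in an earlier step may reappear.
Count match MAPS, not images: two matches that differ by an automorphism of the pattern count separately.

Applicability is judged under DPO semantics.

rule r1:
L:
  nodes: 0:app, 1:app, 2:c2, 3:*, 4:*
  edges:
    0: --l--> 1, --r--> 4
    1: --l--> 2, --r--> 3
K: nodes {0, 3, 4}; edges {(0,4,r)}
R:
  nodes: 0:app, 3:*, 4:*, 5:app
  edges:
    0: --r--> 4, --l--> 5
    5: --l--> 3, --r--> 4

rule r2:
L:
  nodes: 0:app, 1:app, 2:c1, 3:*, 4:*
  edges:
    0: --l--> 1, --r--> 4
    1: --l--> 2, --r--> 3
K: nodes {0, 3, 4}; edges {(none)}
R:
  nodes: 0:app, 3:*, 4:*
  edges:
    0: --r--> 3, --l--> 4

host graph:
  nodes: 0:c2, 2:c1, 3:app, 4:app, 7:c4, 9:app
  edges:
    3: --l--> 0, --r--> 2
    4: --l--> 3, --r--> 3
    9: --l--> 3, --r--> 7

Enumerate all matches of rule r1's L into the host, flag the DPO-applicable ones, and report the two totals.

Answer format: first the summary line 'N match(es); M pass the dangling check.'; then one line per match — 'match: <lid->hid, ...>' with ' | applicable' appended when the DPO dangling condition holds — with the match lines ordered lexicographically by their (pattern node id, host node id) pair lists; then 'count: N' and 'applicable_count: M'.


1 match(es); 0 pass the dangling check.
match: 0->9, 1->3, 2->0, 3->2, 4->7
count: 1
applicable_count: 0


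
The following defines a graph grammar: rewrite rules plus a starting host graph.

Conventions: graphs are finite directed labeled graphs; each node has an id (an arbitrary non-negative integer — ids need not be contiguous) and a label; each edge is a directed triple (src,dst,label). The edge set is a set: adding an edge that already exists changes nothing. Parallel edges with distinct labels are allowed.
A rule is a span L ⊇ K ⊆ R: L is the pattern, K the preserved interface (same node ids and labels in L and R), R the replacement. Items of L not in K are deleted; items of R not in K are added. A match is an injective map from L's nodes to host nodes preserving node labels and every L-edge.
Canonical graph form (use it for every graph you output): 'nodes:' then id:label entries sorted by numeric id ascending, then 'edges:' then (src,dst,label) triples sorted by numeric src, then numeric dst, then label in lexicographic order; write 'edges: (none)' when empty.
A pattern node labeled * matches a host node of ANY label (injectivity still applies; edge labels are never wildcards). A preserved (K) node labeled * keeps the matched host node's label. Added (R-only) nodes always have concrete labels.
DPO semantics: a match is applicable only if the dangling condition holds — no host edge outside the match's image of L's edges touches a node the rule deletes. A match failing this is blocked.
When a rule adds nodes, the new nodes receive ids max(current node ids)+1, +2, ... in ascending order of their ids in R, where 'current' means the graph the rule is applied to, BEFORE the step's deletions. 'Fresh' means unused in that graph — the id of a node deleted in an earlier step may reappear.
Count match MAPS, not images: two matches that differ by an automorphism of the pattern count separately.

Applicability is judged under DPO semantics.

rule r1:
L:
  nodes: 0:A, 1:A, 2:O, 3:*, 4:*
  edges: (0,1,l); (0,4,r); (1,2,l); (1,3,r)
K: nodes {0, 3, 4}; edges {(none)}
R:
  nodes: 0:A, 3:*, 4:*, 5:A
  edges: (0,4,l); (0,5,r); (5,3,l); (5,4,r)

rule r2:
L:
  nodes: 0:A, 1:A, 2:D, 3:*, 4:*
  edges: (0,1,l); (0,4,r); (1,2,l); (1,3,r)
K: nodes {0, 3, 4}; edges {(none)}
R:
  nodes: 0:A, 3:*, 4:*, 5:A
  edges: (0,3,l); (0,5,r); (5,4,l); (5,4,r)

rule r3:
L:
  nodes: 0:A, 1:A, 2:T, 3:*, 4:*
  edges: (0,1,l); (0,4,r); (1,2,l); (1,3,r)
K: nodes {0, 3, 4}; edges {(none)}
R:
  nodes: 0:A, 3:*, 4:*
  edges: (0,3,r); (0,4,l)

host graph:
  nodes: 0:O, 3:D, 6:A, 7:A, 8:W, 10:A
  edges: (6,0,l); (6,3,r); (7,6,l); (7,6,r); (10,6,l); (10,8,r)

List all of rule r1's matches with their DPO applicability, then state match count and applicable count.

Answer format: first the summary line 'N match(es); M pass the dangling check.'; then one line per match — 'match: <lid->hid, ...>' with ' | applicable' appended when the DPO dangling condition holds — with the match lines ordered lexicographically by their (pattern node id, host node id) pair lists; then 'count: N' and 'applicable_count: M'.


1 match(es); 0 pass the dangling check.
match: 0->10, 1->6, 2->0, 3->3, 4->8
count: 1
applicable_count: 0


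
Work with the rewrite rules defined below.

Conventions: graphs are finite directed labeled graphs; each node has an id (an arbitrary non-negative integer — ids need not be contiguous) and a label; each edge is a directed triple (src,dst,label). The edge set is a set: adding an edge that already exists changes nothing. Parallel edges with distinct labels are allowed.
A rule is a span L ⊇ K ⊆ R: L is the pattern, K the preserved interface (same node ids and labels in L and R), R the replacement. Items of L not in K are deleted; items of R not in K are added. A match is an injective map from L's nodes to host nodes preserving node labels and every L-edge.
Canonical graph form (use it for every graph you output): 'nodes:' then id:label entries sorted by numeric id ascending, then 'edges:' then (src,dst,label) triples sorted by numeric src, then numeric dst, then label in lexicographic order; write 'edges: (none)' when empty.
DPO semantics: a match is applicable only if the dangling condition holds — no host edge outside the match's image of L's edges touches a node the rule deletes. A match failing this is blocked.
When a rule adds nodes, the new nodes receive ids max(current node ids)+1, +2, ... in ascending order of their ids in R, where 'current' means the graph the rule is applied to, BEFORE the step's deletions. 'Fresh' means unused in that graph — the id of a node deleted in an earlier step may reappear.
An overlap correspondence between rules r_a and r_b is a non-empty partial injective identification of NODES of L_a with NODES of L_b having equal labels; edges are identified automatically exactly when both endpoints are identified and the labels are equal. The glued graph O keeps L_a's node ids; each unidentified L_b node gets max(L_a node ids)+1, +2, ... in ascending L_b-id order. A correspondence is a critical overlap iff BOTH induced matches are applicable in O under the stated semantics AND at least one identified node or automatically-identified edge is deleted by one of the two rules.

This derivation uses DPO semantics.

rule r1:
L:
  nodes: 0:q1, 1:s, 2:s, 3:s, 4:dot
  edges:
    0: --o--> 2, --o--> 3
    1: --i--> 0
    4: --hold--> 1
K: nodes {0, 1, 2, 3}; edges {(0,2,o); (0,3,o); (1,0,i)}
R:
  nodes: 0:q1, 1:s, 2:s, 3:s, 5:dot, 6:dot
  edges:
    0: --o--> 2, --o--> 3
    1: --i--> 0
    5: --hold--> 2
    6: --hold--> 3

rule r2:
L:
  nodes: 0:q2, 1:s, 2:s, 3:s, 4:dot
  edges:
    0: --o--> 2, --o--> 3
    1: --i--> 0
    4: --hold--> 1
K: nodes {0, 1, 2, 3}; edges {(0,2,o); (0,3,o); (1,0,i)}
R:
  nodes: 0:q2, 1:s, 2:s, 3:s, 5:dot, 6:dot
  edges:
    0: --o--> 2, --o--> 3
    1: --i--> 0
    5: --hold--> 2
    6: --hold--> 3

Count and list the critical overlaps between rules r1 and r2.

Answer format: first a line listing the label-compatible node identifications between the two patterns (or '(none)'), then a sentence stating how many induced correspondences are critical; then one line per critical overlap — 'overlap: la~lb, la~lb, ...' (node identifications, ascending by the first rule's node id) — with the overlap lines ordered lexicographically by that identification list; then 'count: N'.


label-compatible node identifications between L(r1) and L(r2): 1~1, 1~2, 1~3, 2~1, 2~2, 2~3, 3~1, 3~2, 3~3, 4~4
7 of the induced correspondences are critical overlaps of r1 and r2.
overlap: 1~1, 2~2, 3~3, 4~4
overlap: 1~1, 2~2, 4~4
overlap: 1~1, 2~3, 3~2, 4~4
overlap: 1~1, 2~3, 4~4
overlap: 1~1, 3~2, 4~4
overlap: 1~1, 3~3, 4~4
overlap: 1~1, 4~4
count: 7


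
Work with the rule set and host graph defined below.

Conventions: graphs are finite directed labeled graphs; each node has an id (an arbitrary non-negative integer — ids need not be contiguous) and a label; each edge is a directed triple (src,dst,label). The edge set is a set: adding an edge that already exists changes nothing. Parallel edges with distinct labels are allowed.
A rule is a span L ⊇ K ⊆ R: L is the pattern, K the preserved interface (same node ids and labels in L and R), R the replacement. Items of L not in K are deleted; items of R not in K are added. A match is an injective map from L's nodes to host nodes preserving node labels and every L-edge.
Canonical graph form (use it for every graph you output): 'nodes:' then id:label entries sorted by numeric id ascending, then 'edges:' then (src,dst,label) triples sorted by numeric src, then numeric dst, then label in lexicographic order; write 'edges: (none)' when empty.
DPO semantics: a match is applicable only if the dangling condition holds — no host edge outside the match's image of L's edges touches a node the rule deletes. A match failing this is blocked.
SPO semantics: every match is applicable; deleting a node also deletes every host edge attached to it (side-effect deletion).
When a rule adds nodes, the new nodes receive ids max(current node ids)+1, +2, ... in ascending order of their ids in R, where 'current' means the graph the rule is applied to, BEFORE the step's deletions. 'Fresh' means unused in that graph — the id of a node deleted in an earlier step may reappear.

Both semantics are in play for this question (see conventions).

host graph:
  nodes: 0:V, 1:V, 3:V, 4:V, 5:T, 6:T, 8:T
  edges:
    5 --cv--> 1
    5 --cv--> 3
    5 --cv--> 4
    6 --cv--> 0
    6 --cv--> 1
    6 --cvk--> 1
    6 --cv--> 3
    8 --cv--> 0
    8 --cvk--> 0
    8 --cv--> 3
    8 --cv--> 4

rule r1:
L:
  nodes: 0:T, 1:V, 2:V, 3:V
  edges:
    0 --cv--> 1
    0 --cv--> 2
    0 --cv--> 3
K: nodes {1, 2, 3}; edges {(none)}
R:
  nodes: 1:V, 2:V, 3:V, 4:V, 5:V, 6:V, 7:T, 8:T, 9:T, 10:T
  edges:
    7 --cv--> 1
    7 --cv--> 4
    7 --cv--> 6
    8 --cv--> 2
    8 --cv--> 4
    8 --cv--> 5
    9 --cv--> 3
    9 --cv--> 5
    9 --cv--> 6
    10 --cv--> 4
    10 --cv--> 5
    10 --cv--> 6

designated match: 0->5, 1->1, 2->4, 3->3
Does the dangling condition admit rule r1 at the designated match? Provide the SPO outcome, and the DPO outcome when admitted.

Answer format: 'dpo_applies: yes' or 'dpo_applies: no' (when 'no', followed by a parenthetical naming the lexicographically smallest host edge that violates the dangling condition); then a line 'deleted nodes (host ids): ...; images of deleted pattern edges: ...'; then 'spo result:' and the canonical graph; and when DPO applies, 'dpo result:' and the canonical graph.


dpo_applies: yes
deleted nodes (host ids): 5; images of deleted pattern edges: (5,1,cv); (5,3,cv); (5,4,cv)
spo result:
nodes: 0:V, 1:V, 3:V, 4:V, 6:T, 8:T, 9:V, 10:V, 11:V, 12:T, 13:T, 14:T, 15:T
edges: (6,0,cv); (6,1,cv); (6,1,cvk); (6,3,cv); (8,0,cv); (8,0,cvk); (8,3,cv); (8,4,cv); (12,1,cv); (12,9,cv); (12,11,cv); (13,4,cv); (13,9,cv); (13,10,cv); (14,3,cv); (14,10,cv); (14,11,cv); (15,9,cv); (15,10,cv); (15,11,cv)
dpo result:
nodes: 0:V, 1:V, 3:V, 4:V, 6:T, 8:T, 9:V, 10:V, 11:V, 12:T, 13:T, 14:T, 15:T
edges: (6,0,cv); (6,1,cv); (6,1,cvk); (6,3,cv); (8,0,cv); (8,0,cvk); (8,3,cv); (8,4,cv); (12,1,cv); (12,9,cv); (12,11,cv); (13,4,cv); (13,9,cv); (13,10,cv); (14,3,cv); (14,10,cv); (14,11,cv); (15,9,cv); (15,10,cv); (15,11,cv)


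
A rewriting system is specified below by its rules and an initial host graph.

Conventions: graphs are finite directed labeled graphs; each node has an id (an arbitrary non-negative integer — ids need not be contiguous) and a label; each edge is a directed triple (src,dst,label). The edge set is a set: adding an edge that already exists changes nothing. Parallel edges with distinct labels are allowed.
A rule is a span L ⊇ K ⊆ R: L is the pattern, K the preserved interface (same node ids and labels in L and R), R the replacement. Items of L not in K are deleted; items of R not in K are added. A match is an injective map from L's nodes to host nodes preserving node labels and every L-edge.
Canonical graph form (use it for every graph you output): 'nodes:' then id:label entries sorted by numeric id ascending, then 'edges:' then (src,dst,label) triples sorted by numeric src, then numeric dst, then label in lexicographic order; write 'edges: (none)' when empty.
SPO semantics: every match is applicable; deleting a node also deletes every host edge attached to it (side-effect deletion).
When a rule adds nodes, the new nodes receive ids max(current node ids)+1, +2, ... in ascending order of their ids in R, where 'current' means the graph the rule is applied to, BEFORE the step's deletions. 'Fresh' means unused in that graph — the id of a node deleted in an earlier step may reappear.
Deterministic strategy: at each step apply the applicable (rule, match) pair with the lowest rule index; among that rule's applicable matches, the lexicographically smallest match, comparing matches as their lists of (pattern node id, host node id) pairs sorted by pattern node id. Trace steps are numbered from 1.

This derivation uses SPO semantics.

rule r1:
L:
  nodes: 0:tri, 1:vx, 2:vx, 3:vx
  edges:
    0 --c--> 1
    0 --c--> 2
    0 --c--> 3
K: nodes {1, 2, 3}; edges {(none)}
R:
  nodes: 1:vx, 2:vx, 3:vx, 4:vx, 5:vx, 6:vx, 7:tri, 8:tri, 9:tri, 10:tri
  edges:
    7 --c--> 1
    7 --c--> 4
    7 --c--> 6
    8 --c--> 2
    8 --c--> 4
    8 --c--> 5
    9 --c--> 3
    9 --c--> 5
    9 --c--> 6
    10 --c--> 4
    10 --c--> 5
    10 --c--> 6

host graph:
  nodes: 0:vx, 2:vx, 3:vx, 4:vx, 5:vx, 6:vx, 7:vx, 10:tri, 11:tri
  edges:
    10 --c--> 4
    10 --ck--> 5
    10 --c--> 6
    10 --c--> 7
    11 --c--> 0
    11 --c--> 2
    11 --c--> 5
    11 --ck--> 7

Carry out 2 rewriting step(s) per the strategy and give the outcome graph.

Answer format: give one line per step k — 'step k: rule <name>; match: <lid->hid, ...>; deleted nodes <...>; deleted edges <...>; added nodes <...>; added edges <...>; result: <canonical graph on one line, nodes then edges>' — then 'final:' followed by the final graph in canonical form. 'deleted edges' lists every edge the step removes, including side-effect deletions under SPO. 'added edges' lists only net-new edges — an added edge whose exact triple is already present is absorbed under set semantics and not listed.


step 1: rule r1; match: 0->10, 1->4, 2->6, 3->7; deleted nodes 10; deleted edges (10,4,c); (10,5,ck); (10,6,c); (10,7,c); added nodes 12, 13, 14, 15, 16, 17, 18; added edges (15,4,c); (15,12,c); (15,14,c); (16,6,c); (16,12,c); (16,13,c); (17,7,c); (17,13,c); (17,14,c); (18,12,c); (18,13,c); (18,14,c); result: nodes: 0:vx, 2:vx, 3:vx, 4:vx, 5:vx, 6:vx, 7:vx, 11:tri, 12:vx, 13:vx, 14:vx, 15:tri, 16:tri, 17:tri, 18:tri edges: (11,0,c); (11,2,c); (11,5,c); (11,7,ck); (15,4,c); (15,12,c); (15,14,c); (16,6,c); (16,12,c); (16,13,c); (17,7,c); (17,13,c); (17,14,c); (18,12,c); (18,13,c); (18,14,c)
step 2: rule r1; match: 0->11, 1->0, 2->2, 3->5; deleted nodes 11; deleted edges (11,0,c); (11,2,c); (11,5,c); (11,7,ck); added nodes 19, 20, 21, 22, 23, 24, 25; added edges (22,0,c); (22,19,c); (22,21,c); (23,2,c); (23,19,c); (23,20,c); (24,5,c); (24,20,c); (24,21,c); (25,19,c); (25,20,c); (25,21,c); result: nodes: 0:vx, 2:vx, 3:vx, 4:vx, 5:vx, 6:vx, 7:vx, 12:vx, 13:vx, 14:vx, 15:tri, 16:tri, 17:tri, 18:tri, 19:vx, 20:vx, 21:vx, 22:tri, 23:tri, 24:tri, 25:tri edges: (15,4,c); (15,12,c); (15,14,c); (16,6,c); (16,12,c); (16,13,c); (17,7,c); (17,13,c); (17,14,c); (18,12,c); (18,13,c); (18,14,c); (22,0,c); (22,19,c); (22,21,c); (23,2,c); (23,19,c); (23,20,c); (24,5,c); (24,20,c); (24,21,c); (25,19,c); (25,20,c); (25,21,c)
final:
nodes: 0:vx, 2:vx, 3:vx, 4:vx, 5:vx, 6:vx, 7:vx, 12:vx, 13:vx, 14:vx, 15:tri, 16:tri, 17:tri, 18:tri, 19:vx, 20:vx, 21:vx, 22:tri, 23:tri, 24:tri, 25:tri
edges: (15,4,c); (15,12,c); (15,14,c); (16,6,c); (16,12,c); (16,13,c); (17,7,c); (17,13,c); (17,14,c); (18,12,c); (18,13,c); (18,14,c); (22,0,c); (22,19,c); (22,21,c); (23,2,c); (23,19,c); (23,20,c); (24,5,c); (24,20,c); (24,21,c); (25,19,c); (25,20,c); (25,21,c)
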